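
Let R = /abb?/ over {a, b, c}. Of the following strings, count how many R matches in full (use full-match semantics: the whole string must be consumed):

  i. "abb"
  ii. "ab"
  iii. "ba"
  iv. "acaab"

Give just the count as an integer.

2

i. "abb" → match
ii. "ab" → match
iii. "ba" → no match — must start with "ab"
iv. "acaab" → no match — must start with "ab"
Total matched: 2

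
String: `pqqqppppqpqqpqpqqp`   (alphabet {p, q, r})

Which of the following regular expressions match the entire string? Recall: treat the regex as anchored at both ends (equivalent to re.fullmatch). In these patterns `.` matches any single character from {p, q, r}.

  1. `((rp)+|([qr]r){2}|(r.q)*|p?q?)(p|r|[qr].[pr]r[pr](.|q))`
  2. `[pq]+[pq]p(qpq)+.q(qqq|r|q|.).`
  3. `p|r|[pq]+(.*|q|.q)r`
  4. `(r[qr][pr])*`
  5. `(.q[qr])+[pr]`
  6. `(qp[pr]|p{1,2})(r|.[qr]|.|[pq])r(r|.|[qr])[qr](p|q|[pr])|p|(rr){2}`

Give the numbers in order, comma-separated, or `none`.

2

1 → no match
2 → match
3 → no match
4 → no match
5 → no match
6 → no match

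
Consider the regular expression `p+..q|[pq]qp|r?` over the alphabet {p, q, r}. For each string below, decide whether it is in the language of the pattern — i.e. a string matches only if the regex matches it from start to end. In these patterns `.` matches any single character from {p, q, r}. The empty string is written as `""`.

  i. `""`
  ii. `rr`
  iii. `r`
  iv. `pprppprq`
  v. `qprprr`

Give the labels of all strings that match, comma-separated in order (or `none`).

i → match
ii → no match
iii → match
iv → no match
v → no match

i, iii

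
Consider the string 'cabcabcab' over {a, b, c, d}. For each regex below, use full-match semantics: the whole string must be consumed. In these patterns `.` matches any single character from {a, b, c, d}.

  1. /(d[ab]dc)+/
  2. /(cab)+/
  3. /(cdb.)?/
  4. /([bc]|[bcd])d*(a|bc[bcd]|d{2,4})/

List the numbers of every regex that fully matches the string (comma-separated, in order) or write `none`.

2

1 → no match — must start with 'd'
2 → match
3 → no match
4 → no match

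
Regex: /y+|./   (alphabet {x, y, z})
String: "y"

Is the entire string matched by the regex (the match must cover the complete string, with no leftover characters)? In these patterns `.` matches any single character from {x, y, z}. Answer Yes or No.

Yes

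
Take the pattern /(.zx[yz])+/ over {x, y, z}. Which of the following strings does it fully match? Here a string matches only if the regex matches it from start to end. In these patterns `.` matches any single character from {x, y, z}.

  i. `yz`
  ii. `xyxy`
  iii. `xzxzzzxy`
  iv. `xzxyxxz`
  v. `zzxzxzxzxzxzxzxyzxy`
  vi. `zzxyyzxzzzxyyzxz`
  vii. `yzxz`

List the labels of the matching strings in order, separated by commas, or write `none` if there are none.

iii, vi, vii

i. `yz` → no match
ii. `xyxy` → no match
iii. `xzxzzzxy` → match
iv. `xzxyxxz` → no match
v → no match
vi → match
vii. `yzxz` → match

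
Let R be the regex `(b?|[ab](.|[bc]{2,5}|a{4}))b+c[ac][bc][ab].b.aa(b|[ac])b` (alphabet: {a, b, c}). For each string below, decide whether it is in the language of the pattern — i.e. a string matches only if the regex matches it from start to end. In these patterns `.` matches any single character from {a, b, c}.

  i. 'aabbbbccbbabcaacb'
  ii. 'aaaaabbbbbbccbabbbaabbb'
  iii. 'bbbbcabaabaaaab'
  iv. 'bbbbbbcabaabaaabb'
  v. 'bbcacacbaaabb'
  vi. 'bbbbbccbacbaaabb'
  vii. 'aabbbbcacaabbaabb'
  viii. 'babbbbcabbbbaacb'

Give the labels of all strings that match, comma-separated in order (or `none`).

i → match
ii → no match
iii → match
iv → match
v → match
vi → match
vii → match
viii → no match

i, iii, iv, v, vi, vii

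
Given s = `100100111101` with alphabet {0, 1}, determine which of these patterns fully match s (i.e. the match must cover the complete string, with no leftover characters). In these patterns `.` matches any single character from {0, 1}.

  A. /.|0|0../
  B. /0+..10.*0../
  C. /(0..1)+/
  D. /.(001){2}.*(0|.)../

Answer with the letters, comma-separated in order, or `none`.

D

A → no match
B → no match — must start with `0`
C → no match — must start with `0`
D → match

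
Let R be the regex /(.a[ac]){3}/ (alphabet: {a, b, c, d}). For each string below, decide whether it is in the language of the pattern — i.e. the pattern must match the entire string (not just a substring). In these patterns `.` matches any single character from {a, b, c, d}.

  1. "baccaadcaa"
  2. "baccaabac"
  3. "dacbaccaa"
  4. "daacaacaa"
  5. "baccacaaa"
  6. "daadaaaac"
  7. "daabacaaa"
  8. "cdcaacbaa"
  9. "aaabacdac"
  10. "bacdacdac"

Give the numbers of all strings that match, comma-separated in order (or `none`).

2, 3, 4, 5, 6, 7, 9, 10

1 → no match
2 → match
3 → match
4 → match
5 → match
6 → match
7 → match
8 → no match
9 → match
10 → match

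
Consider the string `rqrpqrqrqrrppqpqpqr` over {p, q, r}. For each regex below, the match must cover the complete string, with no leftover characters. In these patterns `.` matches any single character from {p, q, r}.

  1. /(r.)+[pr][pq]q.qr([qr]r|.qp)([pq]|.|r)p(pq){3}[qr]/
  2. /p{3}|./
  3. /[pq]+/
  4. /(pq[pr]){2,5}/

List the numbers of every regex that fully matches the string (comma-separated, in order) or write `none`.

1

1 → match
2 → no match
3 → no match
4 → no match — must start with `pq`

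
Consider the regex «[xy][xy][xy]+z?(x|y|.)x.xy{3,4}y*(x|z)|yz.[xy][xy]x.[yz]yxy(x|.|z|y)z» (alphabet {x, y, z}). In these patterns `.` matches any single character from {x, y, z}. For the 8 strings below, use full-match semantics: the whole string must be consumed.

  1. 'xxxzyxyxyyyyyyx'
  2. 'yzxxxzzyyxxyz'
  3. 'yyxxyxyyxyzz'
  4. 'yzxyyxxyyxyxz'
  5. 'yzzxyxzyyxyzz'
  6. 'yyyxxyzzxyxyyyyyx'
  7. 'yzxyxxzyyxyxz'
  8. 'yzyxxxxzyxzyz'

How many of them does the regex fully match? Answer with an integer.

5

1 → match
2 → no match
3 → no match
4 → match
5 → match
6 → match
7 → match
8 → no match
Total matched: 5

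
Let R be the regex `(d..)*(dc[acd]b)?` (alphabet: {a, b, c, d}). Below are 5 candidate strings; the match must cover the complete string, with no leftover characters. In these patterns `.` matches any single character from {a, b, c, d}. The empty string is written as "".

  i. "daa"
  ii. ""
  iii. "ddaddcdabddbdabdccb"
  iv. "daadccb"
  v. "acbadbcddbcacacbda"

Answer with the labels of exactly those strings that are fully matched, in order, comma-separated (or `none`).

i. "daa" → match
ii. "" → match
iii → match
iv. "daadccb" → match
v → no match

i, ii, iii, iv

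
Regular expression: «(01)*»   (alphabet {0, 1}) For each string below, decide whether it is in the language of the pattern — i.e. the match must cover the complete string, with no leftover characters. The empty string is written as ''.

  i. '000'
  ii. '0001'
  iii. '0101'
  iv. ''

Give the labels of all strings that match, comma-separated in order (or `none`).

iii, iv

i → no match
ii → no match
iii → match
iv → match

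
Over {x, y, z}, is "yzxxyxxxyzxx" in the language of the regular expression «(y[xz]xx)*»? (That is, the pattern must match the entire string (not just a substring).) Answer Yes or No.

Yes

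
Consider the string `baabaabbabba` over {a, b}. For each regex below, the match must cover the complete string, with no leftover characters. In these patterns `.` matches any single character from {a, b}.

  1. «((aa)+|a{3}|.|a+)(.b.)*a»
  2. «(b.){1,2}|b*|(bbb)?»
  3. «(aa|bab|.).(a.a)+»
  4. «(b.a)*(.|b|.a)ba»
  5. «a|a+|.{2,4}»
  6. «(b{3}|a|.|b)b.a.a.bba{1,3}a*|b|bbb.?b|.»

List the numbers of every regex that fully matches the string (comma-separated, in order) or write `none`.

1 → no match
2 → no match
3 → no match
4 → match
5 → no match
6 → no match

4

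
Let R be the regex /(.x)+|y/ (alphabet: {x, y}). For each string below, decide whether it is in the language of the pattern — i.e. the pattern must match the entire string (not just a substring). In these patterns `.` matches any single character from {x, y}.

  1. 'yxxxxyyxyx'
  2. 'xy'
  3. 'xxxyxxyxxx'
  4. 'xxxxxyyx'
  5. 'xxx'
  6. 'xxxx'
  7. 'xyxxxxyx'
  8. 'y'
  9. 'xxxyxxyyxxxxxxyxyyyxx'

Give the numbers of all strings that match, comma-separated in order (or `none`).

6, 8

1. 'yxxxxyyxyx' → no match
2. 'xy' → no match
3. 'xxxyxxyxxx' → no match
4. 'xxxxxyyx' → no match
5. 'xxx' → no match
6. 'xxxx' → match
7. 'xyxxxxyx' → no match
8. 'y' → match
9 → no match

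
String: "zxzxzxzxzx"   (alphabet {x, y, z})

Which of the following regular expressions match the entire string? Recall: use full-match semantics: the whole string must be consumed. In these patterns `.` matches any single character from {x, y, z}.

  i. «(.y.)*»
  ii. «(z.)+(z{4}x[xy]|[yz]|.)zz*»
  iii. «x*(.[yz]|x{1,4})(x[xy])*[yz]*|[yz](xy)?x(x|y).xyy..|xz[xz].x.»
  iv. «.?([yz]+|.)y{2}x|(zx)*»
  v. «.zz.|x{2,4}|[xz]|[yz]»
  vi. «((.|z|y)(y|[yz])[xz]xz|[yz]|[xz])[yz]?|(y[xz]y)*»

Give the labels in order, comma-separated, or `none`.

iv

i → no match
ii → no match
iii → no match
iv → match
v → no match
vi → no match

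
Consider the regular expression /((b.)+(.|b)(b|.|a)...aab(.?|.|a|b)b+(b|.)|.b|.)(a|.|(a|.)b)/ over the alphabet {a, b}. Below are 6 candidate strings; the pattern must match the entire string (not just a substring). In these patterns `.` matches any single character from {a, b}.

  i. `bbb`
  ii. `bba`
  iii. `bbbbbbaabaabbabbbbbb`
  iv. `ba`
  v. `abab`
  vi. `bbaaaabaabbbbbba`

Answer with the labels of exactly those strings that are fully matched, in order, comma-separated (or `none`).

i, ii, iv, v, vi

i → match
ii → match
iii → no match
iv → match
v → match
vi → match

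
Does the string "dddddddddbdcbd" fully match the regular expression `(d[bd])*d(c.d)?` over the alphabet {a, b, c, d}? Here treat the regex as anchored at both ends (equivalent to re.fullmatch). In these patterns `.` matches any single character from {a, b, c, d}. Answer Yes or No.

Yes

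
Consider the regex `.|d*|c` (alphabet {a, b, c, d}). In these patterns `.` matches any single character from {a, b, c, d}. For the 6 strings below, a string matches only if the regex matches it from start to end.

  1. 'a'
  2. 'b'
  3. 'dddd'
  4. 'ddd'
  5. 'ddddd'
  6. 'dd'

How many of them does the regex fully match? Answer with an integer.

6

1 → match
2 → match
3 → match
4 → match
5 → match
6 → match
Total matched: 6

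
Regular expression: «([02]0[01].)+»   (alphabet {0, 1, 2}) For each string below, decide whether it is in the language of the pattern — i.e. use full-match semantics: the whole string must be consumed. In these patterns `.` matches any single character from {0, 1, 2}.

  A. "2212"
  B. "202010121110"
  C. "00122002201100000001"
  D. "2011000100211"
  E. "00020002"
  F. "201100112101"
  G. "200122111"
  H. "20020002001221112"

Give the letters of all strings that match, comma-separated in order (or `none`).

C, E

A. "2212" → no match
B. "202010121110" → no match
C → match
D → no match
E. "00020002" → match
F. "201100112101" → no match
G. "200122111" → no match
H → no match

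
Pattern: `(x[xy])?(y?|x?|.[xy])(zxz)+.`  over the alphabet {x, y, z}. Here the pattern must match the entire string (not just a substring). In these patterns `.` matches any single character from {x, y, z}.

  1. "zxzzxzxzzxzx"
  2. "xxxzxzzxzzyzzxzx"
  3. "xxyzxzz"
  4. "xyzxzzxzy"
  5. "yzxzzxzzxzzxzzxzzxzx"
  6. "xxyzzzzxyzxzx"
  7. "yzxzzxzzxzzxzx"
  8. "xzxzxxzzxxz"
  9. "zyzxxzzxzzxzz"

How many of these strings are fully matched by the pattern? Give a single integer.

1 → no match
2 → no match
3 → match
4 → match
5 → match
6 → no match
7 → match
8 → no match
9 → no match
Total matched: 4

4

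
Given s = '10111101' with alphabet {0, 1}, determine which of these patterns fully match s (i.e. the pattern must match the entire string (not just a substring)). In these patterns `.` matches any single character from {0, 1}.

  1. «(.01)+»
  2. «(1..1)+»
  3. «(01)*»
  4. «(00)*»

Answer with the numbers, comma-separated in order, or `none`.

1 → no match
2 → match
3 → no match
4 → no match

2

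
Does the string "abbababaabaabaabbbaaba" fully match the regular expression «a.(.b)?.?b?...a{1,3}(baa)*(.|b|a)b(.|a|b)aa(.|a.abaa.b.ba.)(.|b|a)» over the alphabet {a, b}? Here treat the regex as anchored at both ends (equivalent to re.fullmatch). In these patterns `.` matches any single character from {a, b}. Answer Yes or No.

Yes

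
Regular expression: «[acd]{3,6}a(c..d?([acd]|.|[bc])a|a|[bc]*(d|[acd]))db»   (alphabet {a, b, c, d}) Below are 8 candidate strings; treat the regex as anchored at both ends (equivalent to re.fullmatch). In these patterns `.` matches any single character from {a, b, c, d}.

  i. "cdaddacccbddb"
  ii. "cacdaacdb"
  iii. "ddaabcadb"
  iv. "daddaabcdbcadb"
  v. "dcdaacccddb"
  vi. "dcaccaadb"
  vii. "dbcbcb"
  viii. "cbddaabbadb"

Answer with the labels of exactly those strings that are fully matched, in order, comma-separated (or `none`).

i → match
ii → match
iii → match
iv → no match
v → match
vi → match
vii → no match — must end with "db"
viii → no match

i, ii, iii, v, vi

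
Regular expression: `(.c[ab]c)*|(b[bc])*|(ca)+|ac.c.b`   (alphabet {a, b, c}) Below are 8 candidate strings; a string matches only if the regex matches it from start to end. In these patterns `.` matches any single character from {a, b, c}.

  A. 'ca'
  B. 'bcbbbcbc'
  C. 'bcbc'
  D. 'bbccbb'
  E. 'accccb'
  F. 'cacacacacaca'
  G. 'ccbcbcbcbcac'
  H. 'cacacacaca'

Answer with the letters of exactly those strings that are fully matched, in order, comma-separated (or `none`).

A, B, C, E, F, G, H

A → match
B → match
C → match
D → no match
E → match
F → match
G → match
H → match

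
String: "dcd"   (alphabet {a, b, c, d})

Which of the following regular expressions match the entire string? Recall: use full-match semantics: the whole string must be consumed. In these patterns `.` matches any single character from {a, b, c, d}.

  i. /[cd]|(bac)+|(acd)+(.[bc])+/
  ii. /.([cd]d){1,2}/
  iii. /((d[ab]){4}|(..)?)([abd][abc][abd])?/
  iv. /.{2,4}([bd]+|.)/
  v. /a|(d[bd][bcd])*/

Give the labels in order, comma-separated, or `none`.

ii, iii, iv

i → no match
ii → match
iii → match
iv → match
v → no match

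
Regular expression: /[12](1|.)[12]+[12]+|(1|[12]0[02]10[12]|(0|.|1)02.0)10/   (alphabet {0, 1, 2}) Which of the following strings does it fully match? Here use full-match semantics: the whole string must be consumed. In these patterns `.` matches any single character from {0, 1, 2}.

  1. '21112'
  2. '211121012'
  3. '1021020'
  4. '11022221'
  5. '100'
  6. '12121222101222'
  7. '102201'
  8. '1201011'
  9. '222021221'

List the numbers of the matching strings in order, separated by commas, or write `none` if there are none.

1. '21112' → match
2. '211121012' → no match
3. '1021020' → no match
4. '11022221' → no match
5. '100' → no match
6 → no match
7. '102201' → no match
8. '1201011' → no match
9. '222021221' → no match

1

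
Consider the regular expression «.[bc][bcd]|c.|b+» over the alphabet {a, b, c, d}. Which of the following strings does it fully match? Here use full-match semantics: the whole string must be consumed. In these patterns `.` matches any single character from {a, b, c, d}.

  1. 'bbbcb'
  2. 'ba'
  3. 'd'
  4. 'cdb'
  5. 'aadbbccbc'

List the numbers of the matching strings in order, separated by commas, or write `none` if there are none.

none

1 → no match
2 → no match
3 → no match
4 → no match
5 → no match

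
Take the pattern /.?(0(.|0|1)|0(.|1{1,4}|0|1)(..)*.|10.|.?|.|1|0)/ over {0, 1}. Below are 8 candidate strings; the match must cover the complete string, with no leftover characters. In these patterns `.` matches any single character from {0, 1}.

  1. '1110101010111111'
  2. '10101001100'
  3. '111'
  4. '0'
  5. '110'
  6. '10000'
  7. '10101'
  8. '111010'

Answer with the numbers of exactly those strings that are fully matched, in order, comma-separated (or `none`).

4

1 → no match
2. '10101001100' → no match
3. '111' → no match
4. '0' → match
5. '110' → no match
6. '10000' → no match
7. '10101' → no match
8. '111010' → no match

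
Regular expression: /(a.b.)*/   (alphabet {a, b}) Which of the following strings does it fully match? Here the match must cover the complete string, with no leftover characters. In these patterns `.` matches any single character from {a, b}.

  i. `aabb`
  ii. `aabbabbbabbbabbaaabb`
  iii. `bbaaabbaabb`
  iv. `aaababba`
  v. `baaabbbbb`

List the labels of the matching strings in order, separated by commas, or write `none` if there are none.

i → match
ii → match
iii → no match
iv → no match
v → no match

i, ii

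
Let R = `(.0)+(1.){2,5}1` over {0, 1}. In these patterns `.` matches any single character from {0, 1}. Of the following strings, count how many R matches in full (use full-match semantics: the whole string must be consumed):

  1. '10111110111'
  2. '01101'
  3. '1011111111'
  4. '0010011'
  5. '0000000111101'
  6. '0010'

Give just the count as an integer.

1 → match
2 → no match
3 → no match
4 → no match
5 → no match
6 → no match — must end with '1'
Total matched: 1

1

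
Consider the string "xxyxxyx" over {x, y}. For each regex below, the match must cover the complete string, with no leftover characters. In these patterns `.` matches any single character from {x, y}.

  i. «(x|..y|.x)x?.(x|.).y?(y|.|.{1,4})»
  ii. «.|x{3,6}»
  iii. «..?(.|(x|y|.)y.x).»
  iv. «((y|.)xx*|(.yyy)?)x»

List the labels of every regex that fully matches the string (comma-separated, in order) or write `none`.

i → match
ii → no match
iii → no match
iv → no match

i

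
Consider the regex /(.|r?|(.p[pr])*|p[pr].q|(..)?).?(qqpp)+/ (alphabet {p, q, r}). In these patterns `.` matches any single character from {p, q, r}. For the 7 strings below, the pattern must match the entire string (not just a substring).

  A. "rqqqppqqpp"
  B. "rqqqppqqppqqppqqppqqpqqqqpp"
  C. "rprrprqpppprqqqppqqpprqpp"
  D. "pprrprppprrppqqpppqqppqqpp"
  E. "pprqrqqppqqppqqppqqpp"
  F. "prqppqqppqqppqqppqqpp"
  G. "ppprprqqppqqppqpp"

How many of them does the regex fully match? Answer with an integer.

2

A. "rqqqppqqpp" → match
B → no match
C → no match — must end with "qqpp"
D → no match
E → match
F → no match
G → no match — must end with "qqpp"
Total matched: 2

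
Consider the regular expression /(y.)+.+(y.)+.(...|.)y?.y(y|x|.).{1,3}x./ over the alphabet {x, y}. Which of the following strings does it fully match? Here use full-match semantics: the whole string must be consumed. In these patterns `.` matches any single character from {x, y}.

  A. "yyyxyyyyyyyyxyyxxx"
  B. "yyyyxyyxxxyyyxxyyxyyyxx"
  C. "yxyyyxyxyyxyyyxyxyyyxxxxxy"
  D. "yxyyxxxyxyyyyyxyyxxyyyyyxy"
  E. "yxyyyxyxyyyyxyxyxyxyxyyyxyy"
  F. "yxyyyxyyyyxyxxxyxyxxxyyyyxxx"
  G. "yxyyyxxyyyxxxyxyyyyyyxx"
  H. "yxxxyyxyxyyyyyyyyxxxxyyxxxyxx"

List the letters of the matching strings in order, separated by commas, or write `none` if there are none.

A, B, C, D, F, G, H

A → match
B → match
C → match
D → match
E → no match
F → match
G → match
H → match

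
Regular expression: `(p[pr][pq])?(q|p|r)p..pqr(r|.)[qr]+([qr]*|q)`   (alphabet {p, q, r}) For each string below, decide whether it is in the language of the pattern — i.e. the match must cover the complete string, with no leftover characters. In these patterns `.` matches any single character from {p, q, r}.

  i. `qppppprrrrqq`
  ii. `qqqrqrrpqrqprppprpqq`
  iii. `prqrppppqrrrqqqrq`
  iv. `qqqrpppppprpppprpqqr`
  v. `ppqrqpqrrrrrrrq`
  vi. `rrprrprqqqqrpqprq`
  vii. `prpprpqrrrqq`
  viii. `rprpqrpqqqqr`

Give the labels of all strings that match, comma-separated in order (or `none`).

i → no match
ii → no match
iii → match
iv → no match
v → no match
vi → no match
vii → no match
viii → no match

iii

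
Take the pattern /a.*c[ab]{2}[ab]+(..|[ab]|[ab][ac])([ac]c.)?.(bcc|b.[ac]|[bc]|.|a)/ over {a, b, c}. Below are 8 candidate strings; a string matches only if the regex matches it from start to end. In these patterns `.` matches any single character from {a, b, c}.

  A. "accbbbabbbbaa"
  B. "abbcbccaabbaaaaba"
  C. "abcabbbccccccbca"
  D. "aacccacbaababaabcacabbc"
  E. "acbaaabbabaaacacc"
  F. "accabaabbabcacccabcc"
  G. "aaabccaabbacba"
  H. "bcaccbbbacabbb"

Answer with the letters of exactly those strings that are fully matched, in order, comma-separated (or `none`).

A → match
B → match
C → match
D → no match
E → match
F → match
G → match
H → no match — must start with "a"

A, B, C, E, F, G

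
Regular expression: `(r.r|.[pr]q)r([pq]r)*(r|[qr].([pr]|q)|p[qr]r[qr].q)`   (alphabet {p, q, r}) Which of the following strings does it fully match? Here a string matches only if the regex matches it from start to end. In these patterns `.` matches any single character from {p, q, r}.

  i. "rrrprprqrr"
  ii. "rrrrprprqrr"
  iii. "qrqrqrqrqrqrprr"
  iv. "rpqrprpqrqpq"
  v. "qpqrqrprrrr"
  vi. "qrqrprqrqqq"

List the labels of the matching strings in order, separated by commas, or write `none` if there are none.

i → no match
ii → match
iii → match
iv → match
v → match
vi → match

ii, iii, iv, v, vi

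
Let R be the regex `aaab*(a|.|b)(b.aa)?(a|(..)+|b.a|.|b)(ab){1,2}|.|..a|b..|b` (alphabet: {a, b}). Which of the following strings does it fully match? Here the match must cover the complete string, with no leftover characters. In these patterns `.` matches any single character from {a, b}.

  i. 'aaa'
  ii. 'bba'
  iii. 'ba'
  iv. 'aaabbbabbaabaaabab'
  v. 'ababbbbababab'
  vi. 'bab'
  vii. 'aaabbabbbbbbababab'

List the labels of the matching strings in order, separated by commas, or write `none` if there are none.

i → match
ii → match
iii → no match
iv → match
v → no match
vi → match
vii → match

i, ii, iv, vi, vii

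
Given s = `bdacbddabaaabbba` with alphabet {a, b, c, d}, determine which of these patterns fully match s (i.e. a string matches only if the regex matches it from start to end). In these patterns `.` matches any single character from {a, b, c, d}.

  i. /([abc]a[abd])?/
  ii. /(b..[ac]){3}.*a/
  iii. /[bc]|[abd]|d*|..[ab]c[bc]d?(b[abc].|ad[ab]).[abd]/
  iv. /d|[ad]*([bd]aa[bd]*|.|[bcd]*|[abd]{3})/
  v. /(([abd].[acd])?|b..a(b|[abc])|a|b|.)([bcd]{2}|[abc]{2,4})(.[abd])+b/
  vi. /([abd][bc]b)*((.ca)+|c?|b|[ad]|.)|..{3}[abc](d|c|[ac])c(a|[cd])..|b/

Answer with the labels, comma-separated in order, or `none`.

i → no match
ii → match
iii → no match
iv → no match
v → no match — must end with `b`
vi → no match

ii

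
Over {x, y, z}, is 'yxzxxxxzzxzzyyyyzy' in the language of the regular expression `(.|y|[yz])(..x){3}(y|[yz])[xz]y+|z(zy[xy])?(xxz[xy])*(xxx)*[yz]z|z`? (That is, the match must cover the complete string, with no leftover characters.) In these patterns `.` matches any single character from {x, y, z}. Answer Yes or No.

No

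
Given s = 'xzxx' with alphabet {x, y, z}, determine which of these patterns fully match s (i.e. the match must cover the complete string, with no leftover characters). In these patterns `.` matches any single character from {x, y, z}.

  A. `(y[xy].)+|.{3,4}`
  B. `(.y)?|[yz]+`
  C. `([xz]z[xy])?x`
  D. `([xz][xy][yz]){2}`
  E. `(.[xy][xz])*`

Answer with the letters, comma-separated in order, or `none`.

A, C

A → match
B → no match
C → match
D → no match
E → no match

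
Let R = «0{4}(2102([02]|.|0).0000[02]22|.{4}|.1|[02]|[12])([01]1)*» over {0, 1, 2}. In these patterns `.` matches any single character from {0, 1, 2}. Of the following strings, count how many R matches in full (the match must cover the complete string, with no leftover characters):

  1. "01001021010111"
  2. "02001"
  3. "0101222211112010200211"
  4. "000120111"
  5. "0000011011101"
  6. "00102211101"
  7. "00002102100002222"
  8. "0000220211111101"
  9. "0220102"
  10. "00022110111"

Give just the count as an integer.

2

1 → no match
2 → no match
3 → no match
4 → no match
5 → match
6 → no match
7 → no match
8 → match
9 → no match
10 → no match
Total matched: 2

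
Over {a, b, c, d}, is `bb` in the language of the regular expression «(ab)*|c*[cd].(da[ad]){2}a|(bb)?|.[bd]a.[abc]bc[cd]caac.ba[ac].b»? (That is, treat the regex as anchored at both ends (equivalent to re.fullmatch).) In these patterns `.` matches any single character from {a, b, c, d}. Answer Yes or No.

Yes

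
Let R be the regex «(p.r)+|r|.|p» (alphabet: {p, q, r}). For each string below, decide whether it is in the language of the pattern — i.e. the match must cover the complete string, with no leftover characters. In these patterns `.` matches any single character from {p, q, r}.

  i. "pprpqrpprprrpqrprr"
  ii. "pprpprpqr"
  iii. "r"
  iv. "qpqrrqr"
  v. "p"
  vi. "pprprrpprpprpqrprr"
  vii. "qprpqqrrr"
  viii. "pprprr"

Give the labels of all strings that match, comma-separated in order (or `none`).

i, ii, iii, v, vi, viii

i → match
ii → match
iii → match
iv → no match
v → match
vi → match
vii → no match
viii → match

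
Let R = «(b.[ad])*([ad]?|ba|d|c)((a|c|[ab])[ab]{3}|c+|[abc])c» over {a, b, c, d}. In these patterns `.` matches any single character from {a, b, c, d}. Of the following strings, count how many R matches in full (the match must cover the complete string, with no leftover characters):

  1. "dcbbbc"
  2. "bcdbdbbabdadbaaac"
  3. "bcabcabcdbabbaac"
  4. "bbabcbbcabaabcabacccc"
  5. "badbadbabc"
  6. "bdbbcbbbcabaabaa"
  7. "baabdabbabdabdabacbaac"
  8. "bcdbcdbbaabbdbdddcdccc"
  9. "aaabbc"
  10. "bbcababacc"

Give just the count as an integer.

1. "dcbbbc" → match
2 → no match
3 → match
4 → no match
5. "badbadbabc" → match
6 → no match — must end with "c"
7 → match
8 → no match
9. "aaabbc" → match
10. "bbcababacc" → no match
Total matched: 5

5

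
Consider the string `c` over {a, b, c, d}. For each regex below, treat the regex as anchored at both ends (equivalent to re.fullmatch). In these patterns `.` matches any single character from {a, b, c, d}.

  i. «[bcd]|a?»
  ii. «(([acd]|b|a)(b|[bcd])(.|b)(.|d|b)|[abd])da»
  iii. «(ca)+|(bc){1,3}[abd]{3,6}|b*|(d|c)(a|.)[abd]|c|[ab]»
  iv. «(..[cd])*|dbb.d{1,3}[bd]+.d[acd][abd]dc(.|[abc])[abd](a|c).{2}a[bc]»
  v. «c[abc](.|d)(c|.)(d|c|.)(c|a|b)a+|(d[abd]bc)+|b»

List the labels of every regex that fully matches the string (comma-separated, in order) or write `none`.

i, iii

i → match
ii → no match — must end with `da`
iii → match
iv → no match
v → no match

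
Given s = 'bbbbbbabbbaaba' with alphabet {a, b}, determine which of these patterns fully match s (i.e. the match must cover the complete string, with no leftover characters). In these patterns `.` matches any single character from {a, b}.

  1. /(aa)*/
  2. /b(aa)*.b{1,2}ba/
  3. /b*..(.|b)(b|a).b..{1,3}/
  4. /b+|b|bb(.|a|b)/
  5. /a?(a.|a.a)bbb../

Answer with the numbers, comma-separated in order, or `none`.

1 → no match
2 → no match — must end with 'bba'
3 → match
4 → no match
5 → no match

3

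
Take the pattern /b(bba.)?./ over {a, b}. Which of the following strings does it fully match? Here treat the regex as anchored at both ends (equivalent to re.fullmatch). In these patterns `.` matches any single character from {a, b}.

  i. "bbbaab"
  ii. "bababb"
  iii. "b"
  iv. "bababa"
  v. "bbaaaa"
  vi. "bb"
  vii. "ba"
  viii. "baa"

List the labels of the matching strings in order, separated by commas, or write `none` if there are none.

i → match
ii → no match
iii → no match
iv → no match
v → no match
vi → match
vii → match
viii → no match

i, vi, vii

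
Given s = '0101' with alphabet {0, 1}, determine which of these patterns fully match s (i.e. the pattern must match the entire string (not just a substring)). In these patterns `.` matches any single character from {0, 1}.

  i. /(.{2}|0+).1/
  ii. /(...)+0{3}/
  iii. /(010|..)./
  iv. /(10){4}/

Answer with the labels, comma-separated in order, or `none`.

i, iii

i → match
ii → no match — must end with '0'
iii → match
iv → no match — must start with '10'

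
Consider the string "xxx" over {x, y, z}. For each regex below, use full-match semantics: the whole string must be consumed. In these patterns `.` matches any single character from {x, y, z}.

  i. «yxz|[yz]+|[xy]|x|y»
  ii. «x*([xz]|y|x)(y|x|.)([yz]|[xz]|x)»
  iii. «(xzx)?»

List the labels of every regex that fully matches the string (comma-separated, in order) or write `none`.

ii

i → no match
ii → match
iii → no match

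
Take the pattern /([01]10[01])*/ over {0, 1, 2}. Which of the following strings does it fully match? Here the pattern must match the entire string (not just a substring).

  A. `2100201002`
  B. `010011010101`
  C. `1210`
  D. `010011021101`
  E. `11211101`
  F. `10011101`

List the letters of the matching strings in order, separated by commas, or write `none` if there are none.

A. `2100201002` → no match
B. `010011010101` → match
C. `1210` → no match
D. `010011021101` → no match
E. `11211101` → no match
F. `10011101` → no match

B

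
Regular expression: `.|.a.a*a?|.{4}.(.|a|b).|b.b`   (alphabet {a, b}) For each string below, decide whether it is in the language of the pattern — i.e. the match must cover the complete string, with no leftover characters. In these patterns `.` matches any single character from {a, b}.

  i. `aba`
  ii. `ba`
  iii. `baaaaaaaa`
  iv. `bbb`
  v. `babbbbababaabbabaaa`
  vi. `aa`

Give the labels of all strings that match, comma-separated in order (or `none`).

i → no match
ii → no match
iii → match
iv → match
v → no match
vi → no match

iii, iv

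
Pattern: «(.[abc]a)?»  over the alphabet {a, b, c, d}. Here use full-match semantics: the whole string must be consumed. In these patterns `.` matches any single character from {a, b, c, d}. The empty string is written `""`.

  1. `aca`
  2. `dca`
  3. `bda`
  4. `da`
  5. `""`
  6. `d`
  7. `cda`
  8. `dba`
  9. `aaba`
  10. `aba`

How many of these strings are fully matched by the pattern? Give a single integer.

5

1 → match
2 → match
3 → no match
4 → no match
5 → match
6 → no match
7 → no match
8 → match
9 → no match
10 → match
Total matched: 5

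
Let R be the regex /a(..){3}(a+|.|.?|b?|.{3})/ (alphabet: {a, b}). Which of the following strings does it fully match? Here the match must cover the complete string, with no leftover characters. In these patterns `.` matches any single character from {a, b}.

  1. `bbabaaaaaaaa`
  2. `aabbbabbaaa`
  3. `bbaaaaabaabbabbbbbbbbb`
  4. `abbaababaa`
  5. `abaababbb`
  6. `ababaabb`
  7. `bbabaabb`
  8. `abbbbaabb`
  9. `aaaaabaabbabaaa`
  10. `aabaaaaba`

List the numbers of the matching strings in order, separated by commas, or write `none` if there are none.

1 → no match — must start with `a`
2 → no match
3 → no match — must start with `a`
4 → match
5 → no match
6 → match
7 → no match — must start with `a`
8 → no match
9 → no match
10 → no match

4, 6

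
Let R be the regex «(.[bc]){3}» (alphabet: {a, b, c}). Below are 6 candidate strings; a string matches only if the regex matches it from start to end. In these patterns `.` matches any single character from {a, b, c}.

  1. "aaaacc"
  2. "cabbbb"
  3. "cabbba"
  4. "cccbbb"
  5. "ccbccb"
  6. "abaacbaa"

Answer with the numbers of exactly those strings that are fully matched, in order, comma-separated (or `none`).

1 → no match
2 → no match
3 → no match
4 → match
5 → match
6 → no match

4, 5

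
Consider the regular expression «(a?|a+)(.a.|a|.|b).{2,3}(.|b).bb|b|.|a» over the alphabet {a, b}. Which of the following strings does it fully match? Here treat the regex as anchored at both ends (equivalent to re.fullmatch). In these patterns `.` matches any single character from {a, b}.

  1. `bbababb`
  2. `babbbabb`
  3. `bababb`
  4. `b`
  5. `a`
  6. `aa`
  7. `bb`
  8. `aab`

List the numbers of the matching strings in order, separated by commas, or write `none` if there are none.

1, 2, 4, 5

1 → match
2 → match
3 → no match
4 → match
5 → match
6 → no match
7 → no match
8 → no match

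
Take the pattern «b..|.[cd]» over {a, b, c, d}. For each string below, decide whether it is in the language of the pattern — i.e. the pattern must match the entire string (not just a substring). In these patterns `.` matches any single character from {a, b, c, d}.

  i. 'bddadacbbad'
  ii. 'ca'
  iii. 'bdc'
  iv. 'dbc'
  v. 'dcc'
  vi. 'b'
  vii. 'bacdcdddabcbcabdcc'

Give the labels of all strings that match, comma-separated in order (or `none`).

iii

i → no match
ii → no match
iii → match
iv → no match
v → no match
vi → no match
vii → no match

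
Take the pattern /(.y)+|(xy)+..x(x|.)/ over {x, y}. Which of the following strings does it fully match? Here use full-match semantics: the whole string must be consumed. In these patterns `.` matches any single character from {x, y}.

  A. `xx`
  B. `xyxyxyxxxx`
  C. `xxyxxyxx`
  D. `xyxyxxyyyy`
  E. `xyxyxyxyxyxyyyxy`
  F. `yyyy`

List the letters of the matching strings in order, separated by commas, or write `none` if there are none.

A → no match
B → match
C → no match
D → no match
E → match
F → match

B, E, F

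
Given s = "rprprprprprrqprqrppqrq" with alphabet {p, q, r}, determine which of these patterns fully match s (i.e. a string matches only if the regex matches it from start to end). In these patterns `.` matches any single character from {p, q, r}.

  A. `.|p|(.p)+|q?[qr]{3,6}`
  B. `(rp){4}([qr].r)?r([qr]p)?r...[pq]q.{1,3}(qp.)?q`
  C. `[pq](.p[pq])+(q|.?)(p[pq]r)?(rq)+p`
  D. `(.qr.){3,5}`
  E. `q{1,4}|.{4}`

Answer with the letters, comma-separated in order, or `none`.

B

A → no match
B → match
C → no match — must end with "rqp"
D → no match
E → no match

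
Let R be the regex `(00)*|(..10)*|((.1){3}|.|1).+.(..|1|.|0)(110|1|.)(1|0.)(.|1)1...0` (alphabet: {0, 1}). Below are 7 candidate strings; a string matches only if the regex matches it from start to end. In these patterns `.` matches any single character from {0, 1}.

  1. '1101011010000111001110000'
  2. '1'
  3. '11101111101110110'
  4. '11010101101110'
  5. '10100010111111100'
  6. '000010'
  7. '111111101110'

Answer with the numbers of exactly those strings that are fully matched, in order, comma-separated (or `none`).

1, 3, 5

1 → match
2 → no match
3 → match
4 → no match
5 → match
6 → no match
7 → no match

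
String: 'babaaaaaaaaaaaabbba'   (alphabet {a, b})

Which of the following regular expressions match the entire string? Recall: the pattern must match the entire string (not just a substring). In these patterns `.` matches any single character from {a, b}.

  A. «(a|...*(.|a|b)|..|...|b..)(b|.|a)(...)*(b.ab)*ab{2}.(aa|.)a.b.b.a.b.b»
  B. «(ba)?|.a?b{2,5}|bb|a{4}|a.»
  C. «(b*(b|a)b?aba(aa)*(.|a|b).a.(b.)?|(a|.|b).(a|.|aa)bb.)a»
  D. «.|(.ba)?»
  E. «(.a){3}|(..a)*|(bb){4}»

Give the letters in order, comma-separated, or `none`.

C

A → no match — must end with 'b'
B → no match
C → match
D → no match
E → no match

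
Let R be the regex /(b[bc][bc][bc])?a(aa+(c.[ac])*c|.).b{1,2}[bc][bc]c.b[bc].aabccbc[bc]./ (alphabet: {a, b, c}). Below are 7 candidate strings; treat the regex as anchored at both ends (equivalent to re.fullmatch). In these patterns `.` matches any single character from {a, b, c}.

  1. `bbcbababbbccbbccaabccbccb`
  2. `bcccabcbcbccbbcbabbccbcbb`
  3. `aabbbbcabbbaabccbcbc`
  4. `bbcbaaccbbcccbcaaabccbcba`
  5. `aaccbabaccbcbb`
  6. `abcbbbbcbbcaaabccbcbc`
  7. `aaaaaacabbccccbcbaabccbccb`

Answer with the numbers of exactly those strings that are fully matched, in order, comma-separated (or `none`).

1 → match
2 → no match
3 → match
4 → no match
5 → no match
6 → match
7 → match

1, 3, 6, 7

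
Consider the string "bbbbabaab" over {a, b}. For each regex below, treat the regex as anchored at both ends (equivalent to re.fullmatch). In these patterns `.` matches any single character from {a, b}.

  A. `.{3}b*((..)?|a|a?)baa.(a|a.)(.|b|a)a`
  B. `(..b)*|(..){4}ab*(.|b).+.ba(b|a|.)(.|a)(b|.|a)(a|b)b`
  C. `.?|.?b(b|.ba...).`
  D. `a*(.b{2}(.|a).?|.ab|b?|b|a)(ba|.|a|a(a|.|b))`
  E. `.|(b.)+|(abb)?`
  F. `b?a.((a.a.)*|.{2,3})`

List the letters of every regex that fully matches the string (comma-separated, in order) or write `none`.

A → no match — must end with "a"
B → match
C → match
D → no match
E → no match
F → no match

B, C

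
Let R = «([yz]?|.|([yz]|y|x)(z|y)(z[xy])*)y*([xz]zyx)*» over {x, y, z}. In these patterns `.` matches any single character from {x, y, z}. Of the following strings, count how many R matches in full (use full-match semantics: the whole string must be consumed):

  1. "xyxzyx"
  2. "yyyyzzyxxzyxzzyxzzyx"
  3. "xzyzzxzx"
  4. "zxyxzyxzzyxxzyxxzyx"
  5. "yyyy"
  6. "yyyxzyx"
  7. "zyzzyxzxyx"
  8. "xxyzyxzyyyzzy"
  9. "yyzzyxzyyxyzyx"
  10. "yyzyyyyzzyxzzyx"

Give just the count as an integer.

1. "xyxzyx" → match
2 → match
3. "xzyzzxzx" → no match
4 → no match
5. "yyyy" → match
6. "yyyxzyx" → match
7. "zyzzyxzxyx" → no match
8 → no match
9 → no match
10 → match
Total matched: 5

5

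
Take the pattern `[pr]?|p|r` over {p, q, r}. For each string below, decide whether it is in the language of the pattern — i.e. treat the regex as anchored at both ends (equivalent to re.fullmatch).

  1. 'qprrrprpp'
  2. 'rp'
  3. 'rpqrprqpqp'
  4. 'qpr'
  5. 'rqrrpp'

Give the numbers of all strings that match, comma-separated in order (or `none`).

1 → no match
2 → no match
3 → no match
4 → no match
5 → no match

none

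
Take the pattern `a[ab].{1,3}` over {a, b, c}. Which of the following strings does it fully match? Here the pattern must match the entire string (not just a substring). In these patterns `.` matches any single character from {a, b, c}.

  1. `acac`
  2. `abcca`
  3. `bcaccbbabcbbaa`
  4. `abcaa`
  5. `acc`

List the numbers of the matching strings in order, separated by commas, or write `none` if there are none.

1. `acac` → no match
2. `abcca` → match
3 → no match — must start with `a`
4. `abcaa` → match
5. `acc` → no match

2, 4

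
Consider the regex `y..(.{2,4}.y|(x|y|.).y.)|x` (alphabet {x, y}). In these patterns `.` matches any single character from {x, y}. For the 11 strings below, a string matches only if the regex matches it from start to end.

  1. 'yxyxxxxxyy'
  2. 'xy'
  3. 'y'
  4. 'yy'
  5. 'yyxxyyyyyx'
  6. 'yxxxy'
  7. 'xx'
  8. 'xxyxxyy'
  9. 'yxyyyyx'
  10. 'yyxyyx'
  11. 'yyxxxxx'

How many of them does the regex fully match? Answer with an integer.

1

1 → no match
2 → no match
3 → no match
4 → no match
5 → no match
6 → no match
7 → no match
8 → no match
9 → match
10 → no match
11 → no match
Total matched: 1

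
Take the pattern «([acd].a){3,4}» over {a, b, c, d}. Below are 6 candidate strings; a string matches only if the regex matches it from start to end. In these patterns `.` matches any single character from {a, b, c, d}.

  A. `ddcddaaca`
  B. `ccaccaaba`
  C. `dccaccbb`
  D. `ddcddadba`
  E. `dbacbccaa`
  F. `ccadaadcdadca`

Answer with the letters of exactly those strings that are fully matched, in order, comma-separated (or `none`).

B

A → no match
B → match
C → no match — must end with `a`
D → no match
E → no match
F → no match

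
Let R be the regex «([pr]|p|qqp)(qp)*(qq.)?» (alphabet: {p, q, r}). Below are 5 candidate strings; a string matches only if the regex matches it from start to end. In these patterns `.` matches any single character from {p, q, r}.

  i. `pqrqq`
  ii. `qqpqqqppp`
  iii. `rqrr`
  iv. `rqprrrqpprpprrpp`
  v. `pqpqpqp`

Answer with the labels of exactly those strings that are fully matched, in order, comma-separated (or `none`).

v

i → no match
ii → no match
iii → no match
iv → no match
v → match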